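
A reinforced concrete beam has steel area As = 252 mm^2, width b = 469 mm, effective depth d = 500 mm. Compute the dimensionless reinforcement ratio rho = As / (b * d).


rho = As / (b * d)
= 252 / (469 * 500)
= 252 / 234500
= 0.001075 (dimensionless)

0.001075 (dimensionless)


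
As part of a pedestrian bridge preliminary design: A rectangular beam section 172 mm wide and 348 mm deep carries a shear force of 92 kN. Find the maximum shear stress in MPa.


A = b * h = 172 * 348 = 59856 mm^2
V = 92 kN = 92000.0 N
tau_max = 1.5 * V / A = 1.5 * 92000.0 / 59856
= 2.3055 MPa

2.3055 MPa


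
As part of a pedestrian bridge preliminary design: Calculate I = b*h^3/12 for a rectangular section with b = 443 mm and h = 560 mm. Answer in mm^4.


I = b * h^3 / 12
= 443 * 560^3 / 12
= 443 * 175616000 / 12
= 6483157333.33 mm^4

6483157333.33 mm^4


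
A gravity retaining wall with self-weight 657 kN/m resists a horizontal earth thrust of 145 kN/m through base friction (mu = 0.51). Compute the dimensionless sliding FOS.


Resisting force = mu * W = 0.51 * 657 = 335.07 kN/m
FOS = Resisting / Driving = 335.07 / 145
= 2.3108 (dimensionless)

2.3108 (dimensionless)


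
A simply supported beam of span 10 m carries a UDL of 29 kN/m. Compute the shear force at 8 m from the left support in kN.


R_A = w * L / 2 = 29 * 10 / 2 = 145.0 kN
V(x) = R_A - w * x = 145.0 - 29 * 8
= -87.0 kN

-87.0 kN


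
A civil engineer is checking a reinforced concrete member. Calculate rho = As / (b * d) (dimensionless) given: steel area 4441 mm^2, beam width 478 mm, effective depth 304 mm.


rho = As / (b * d)
= 4441 / (478 * 304)
= 4441 / 145312
= 0.030562 (dimensionless)

0.030562 (dimensionless)


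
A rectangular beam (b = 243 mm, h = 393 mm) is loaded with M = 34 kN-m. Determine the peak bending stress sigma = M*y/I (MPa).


I = b * h^3 / 12 = 243 * 393^3 / 12 = 1229143754.25 mm^4
y = h / 2 = 393 / 2 = 196.5 mm
M = 34 kN-m = 34000000.0 N-mm
sigma = M * y / I = 34000000.0 * 196.5 / 1229143754.25
= 5.44 MPa

5.44 MPa


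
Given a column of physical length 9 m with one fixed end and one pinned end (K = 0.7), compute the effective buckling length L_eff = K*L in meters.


L_eff = K * L
= 0.7 * 9
= 6.3 m

6.3 m


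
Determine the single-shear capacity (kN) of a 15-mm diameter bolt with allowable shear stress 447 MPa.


A = pi * d^2 / 4 = pi * 15^2 / 4 = 176.7146 mm^2
V = f_v * A / 1000 = 447 * 176.7146 / 1000
= 78.9914 kN

78.9914 kN


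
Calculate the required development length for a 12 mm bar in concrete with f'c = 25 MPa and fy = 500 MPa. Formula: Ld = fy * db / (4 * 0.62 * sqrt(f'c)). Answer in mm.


Ld = (fy * db) / (4 * 0.62 * sqrt(f'c))
= (500 * 12) / (4 * 0.62 * sqrt(25))
= 6000 / 12.4
= 483.87 mm

483.87 mm


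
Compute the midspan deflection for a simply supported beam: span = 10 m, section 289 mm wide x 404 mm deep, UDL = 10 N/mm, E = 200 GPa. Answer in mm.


I = 289 * 404^3 / 12 = 1588037274.67 mm^4
L = 10000.0 mm, w = 10 N/mm, E = 200000.0 MPa
delta = 5 * w * L^4 / (384 * E * I)
= 5 * 10 * 10000.0^4 / (384 * 200000.0 * 1588037274.67)
= 4.0997 mm

4.0997 mm


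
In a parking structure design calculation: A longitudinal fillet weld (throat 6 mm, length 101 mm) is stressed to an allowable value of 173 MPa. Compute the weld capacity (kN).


Strength = throat * length * allowable stress
= 6 * 101 * 173 N
= 104838 N
= 104.84 kN

104.84 kN


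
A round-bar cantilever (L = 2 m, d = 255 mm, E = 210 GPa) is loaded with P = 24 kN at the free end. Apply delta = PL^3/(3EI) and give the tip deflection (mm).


I = pi * d^4 / 64 = pi * 255^4 / 64 = 207553767.2 mm^4
L = 2000.0 mm, P = 24000.0 N, E = 210000.0 MPa
delta = P * L^3 / (3 * E * I)
= 24000.0 * 2000.0^3 / (3 * 210000.0 * 207553767.2)
= 1.4684 mm

1.4684 mm


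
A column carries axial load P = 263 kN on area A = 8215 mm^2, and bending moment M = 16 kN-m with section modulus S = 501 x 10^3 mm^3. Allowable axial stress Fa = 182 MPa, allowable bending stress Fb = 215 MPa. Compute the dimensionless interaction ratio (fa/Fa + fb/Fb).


f_a = P / A = 263000.0 / 8215 = 32.0146 MPa
f_b = M / S = 16000000.0 / 501000.0 = 31.9361 MPa
Ratio = f_a / Fa + f_b / Fb
= 32.0146 / 182 + 31.9361 / 215
= 0.3244 (dimensionless)

0.3244 (dimensionless)


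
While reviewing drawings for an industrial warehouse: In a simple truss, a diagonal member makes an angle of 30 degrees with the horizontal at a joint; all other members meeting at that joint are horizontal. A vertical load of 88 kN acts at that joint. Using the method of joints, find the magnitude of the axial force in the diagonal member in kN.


At the joint, only the diagonal has a vertical component, so vertical equilibrium gives:
F * sin(30) = 88
F = 88 / sin(30)
= 88 / 0.5
= 176.0 kN

176.0 kN


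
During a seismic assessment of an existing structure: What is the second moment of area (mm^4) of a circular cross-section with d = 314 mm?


r = d / 2 = 314 / 2 = 157.0 mm
I = pi * r^4 / 4 = pi * 157.0^4 / 4
= 477186876.19 mm^4

477186876.19 mm^4


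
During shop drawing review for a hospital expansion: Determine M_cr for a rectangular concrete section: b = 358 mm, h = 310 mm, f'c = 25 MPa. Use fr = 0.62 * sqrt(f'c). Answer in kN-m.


fr = 0.62 * sqrt(25) = 0.62 * 5.0 = 3.1 MPa
I = 358 * 310^3 / 12 = 888764833.33 mm^4
y_t = 155.0 mm
M_cr = fr * I / y_t = 3.1 * 888764833.33 / 155.0 N-mm
= 17.7753 kN-m

17.7753 kN-m


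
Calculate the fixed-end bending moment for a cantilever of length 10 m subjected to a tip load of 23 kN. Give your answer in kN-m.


For a cantilever with a point load at the free end:
M_max = P * L = 23 * 10 = 230 kN-m

230 kN-m


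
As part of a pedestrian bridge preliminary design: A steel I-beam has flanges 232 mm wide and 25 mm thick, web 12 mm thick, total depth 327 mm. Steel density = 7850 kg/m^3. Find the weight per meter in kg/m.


A_flanges = 2 * 232 * 25 = 11600 mm^2
A_web = (327 - 2 * 25) * 12 = 3324 mm^2
A_total = 11600 + 3324 = 14924 mm^2 = 0.014924 m^2
Weight = rho * A = 7850 * 0.014924 = 117.1534 kg/m

117.1534 kg/m


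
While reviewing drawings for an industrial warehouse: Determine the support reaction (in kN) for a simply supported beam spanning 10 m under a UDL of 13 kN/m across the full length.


Total load = w * L = 13 * 10 = 130 kN
By symmetry, each reaction R = total / 2 = 130 / 2 = 65.0 kN

65.0 kN


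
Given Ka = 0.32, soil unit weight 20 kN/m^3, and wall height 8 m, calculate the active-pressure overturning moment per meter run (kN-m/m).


Pa = 0.5 * Ka * gamma * H^2
= 0.5 * 0.32 * 20 * 8^2
= 204.8 kN/m
Arm = H / 3 = 8 / 3 = 2.6667 m
Mo = Pa * arm = Pa * H / 3 = 204.8 * 8 / 3 = 546.1333 kN-m/m

546.1333 kN-m/m


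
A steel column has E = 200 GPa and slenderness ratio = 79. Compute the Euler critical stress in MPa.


sigma_cr = pi^2 * E / lambda^2
= 9.8696 * 200000.0 / 79^2
= 9.8696 * 200000.0 / 6241
= 316.2828 MPa

316.2828 MPa


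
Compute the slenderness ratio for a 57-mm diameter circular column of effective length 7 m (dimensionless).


Radius of gyration r = d / 4 = 57 / 4 = 14.25 mm
L_eff = 7000.0 mm
Slenderness ratio = L / r = 7000.0 / 14.25 = 491.23 (dimensionless)

491.23 (dimensionless)


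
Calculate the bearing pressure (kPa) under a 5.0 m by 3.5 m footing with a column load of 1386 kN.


A = 5.0 * 3.5 = 17.5 m^2
q = P / A = 1386 / 17.5
= 79.2 kPa

79.2 kPa


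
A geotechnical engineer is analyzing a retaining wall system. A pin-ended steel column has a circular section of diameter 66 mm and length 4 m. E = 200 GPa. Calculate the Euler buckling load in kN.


I = pi * d^4 / 64 = 931420.18 mm^4
L = 4000.0 mm
P_cr = pi^2 * E * I / L^2
= 9.8696 * 200000.0 * 931420.18 / 4000.0^2
= 114909.36 N = 114.9094 kN

114.9094 kN


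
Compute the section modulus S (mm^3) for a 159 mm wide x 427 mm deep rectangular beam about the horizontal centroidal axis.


S = b * h^2 / 6
= 159 * 427^2 / 6
= 159 * 182329 / 6
= 4831718.5 mm^3

4831718.5 mm^3


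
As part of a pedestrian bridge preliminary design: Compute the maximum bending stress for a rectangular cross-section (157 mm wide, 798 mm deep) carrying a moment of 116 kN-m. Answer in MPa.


I = b * h^3 / 12 = 157 * 798^3 / 12 = 6648552162.0 mm^4
y = h / 2 = 798 / 2 = 399.0 mm
M = 116 kN-m = 116000000.0 N-mm
sigma = M * y / I = 116000000.0 * 399.0 / 6648552162.0
= 6.96 MPa

6.96 MPa


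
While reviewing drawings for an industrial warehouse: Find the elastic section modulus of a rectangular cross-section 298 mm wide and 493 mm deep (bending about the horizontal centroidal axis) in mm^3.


S = b * h^2 / 6
= 298 * 493^2 / 6
= 298 * 243049 / 6
= 12071433.67 mm^3

12071433.67 mm^3


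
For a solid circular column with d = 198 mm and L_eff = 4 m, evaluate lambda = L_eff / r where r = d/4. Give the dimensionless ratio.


Radius of gyration r = d / 4 = 198 / 4 = 49.5 mm
L_eff = 4000.0 mm
Slenderness ratio = L / r = 4000.0 / 49.5 = 80.81 (dimensionless)

80.81 (dimensionless)


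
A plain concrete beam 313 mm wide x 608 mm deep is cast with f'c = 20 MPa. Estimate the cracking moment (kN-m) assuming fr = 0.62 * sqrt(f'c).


fr = 0.62 * sqrt(20) = 0.62 * 4.4721 = 2.7727 MPa
I = 313 * 608^3 / 12 = 5862378154.67 mm^4
y_t = 304.0 mm
M_cr = fr * I / y_t = 2.7727 * 5862378154.67 / 304.0 N-mm
= 53.4696 kN-m

53.4696 kN-m


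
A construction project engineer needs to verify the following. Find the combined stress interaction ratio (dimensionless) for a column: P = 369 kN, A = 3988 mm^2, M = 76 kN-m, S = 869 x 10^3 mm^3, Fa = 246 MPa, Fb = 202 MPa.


f_a = P / A = 369000.0 / 3988 = 92.5276 MPa
f_b = M / S = 76000000.0 / 869000.0 = 87.4568 MPa
Ratio = f_a / Fa + f_b / Fb
= 92.5276 / 246 + 87.4568 / 202
= 0.8091 (dimensionless)

0.8091 (dimensionless)


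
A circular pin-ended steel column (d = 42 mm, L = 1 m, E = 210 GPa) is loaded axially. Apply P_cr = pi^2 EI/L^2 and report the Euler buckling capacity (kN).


I = pi * d^4 / 64 = 152745.02 mm^4
L = 1000.0 mm
P_cr = pi^2 * E * I / L^2
= 9.8696 * 210000.0 * 152745.02 / 1000.0^2
= 316581.91 N = 316.5819 kN

316.5819 kN


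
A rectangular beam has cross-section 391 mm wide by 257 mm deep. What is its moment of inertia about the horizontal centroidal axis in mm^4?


I = b * h^3 / 12
= 391 * 257^3 / 12
= 391 * 16974593 / 12
= 553088821.92 mm^4

553088821.92 mm^4


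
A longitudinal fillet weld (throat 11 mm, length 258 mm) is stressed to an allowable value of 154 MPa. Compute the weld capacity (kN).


Strength = throat * length * allowable stress
= 11 * 258 * 154 N
= 437052 N
= 437.05 kN

437.05 kN


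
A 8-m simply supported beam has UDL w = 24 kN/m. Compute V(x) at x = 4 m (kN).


R_A = w * L / 2 = 24 * 8 / 2 = 96.0 kN
V(x) = R_A - w * x = 96.0 - 24 * 4
= 0.0 kN

0.0 kN


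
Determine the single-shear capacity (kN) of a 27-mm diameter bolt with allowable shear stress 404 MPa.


A = pi * d^2 / 4 = pi * 27^2 / 4 = 572.5553 mm^2
V = f_v * A / 1000 = 404 * 572.5553 / 1000
= 231.3123 kN

231.3123 kN


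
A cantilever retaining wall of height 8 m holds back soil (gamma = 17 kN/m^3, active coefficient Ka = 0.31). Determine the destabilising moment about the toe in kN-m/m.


Pa = 0.5 * Ka * gamma * H^2
= 0.5 * 0.31 * 17 * 8^2
= 168.64 kN/m
Arm = H / 3 = 8 / 3 = 2.6667 m
Mo = Pa * arm = Pa * H / 3 = 168.64 * 8 / 3 = 449.7067 kN-m/m

449.7067 kN-m/m


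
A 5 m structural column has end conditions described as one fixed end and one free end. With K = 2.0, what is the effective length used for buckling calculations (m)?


L_eff = K * L
= 2.0 * 5
= 10.0 m

10.0 m


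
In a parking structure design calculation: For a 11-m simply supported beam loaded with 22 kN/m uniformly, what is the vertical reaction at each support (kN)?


Total load = w * L = 22 * 11 = 242 kN
By symmetry, each reaction R = total / 2 = 242 / 2 = 121.0 kN

121.0 kN


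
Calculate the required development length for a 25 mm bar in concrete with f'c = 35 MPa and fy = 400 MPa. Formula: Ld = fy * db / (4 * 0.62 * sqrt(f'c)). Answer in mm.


Ld = (fy * db) / (4 * 0.62 * sqrt(f'c))
= (400 * 25) / (4 * 0.62 * sqrt(35))
= 10000 / 14.6719
= 681.58 mm

681.58 mm


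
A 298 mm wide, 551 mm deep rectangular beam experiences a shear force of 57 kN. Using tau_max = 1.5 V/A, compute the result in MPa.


A = b * h = 298 * 551 = 164198 mm^2
V = 57 kN = 57000.0 N
tau_max = 1.5 * V / A = 1.5 * 57000.0 / 164198
= 0.5207 MPa

0.5207 MPa


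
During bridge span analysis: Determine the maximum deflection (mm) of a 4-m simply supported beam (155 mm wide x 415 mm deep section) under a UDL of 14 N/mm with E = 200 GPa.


I = 155 * 415^3 / 12 = 923197760.42 mm^4
L = 4000.0 mm, w = 14 N/mm, E = 200000.0 MPa
delta = 5 * w * L^4 / (384 * E * I)
= 5 * 14 * 4000.0^4 / (384 * 200000.0 * 923197760.42)
= 0.2527 mm

0.2527 mm


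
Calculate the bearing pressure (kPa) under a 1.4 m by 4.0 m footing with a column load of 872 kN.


A = 1.4 * 4.0 = 5.6 m^2
q = P / A = 872 / 5.6
= 155.7143 kPa

155.7143 kPa


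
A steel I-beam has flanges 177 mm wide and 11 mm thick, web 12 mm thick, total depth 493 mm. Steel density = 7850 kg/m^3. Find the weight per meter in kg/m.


A_flanges = 2 * 177 * 11 = 3894 mm^2
A_web = (493 - 2 * 11) * 12 = 5652 mm^2
A_total = 3894 + 5652 = 9546 mm^2 = 0.009546 m^2
Weight = rho * A = 7850 * 0.009546 = 74.9361 kg/m

74.9361 kg/m


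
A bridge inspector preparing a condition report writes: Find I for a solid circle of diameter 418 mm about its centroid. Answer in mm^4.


r = d / 2 = 418 / 2 = 209.0 mm
I = pi * r^4 / 4 = pi * 209.0^4 / 4
= 1498563070.0 mm^4

1498563070.0 mm^4


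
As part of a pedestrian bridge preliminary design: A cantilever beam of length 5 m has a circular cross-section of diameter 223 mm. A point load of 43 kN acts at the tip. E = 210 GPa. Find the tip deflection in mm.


I = pi * d^4 / 64 = pi * 223^4 / 64 = 121391799.92 mm^4
L = 5000.0 mm, P = 43000.0 N, E = 210000.0 MPa
delta = P * L^3 / (3 * E * I)
= 43000.0 * 5000.0^3 / (3 * 210000.0 * 121391799.92)
= 70.2827 mm

70.2827 mm


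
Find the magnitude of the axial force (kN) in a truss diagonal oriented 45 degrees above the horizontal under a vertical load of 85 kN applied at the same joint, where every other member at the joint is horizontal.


At the joint, only the diagonal has a vertical component, so vertical equilibrium gives:
F * sin(45) = 85
F = 85 / sin(45)
= 85 / 0.707107
= 120.21 kN

120.21 kN


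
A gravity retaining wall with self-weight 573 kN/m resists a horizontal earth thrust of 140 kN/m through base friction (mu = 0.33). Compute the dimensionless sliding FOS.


Resisting force = mu * W = 0.33 * 573 = 189.09 kN/m
FOS = Resisting / Driving = 189.09 / 140
= 1.3506 (dimensionless)

1.3506 (dimensionless)


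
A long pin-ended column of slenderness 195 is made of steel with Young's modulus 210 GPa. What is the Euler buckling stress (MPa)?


sigma_cr = pi^2 * E / lambda^2
= 9.8696 * 210000.0 / 195^2
= 9.8696 * 210000.0 / 38025
= 54.5067 MPa

54.5067 MPa


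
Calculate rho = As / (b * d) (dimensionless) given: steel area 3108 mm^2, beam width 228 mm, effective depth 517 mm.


rho = As / (b * d)
= 3108 / (228 * 517)
= 3108 / 117876
= 0.026367 (dimensionless)

0.026367 (dimensionless)


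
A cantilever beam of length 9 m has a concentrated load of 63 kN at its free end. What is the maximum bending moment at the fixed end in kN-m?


For a cantilever with a point load at the free end:
M_max = P * L = 63 * 9 = 567 kN-m

567 kN-m


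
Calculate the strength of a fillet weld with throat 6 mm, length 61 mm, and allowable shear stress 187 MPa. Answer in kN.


Strength = throat * length * allowable stress
= 6 * 61 * 187 N
= 68442 N
= 68.44 kN

68.44 kN


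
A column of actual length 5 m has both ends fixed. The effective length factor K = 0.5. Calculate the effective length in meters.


L_eff = K * L
= 0.5 * 5
= 2.5 m

2.5 m


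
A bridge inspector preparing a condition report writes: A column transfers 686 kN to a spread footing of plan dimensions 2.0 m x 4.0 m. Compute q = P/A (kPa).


A = 2.0 * 4.0 = 8.0 m^2
q = P / A = 686 / 8.0
= 85.75 kPa

85.75 kPa


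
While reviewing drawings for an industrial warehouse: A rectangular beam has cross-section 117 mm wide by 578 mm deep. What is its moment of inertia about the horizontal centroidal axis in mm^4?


I = b * h^3 / 12
= 117 * 578^3 / 12
= 117 * 193100552 / 12
= 1882730382.0 mm^4

1882730382.0 mm^4


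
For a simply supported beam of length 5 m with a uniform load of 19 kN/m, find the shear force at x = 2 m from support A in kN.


R_A = w * L / 2 = 19 * 5 / 2 = 47.5 kN
V(x) = R_A - w * x = 47.5 - 19 * 2
= 9.5 kN

9.5 kN


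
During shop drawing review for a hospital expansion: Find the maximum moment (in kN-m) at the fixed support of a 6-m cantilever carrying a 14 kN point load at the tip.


For a cantilever with a point load at the free end:
M_max = P * L = 14 * 6 = 84 kN-m

84 kN-m


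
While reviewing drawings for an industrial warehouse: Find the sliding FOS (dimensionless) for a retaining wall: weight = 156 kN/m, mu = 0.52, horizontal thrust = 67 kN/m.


Resisting force = mu * W = 0.52 * 156 = 81.12 kN/m
FOS = Resisting / Driving = 81.12 / 67
= 1.2107 (dimensionless)

1.2107 (dimensionless)


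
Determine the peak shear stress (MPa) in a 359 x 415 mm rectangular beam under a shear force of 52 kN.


A = b * h = 359 * 415 = 148985 mm^2
V = 52 kN = 52000.0 N
tau_max = 1.5 * V / A = 1.5 * 52000.0 / 148985
= 0.5235 MPa

0.5235 MPa


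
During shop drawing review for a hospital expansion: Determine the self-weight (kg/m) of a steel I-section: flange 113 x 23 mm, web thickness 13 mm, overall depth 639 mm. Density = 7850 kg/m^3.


A_flanges = 2 * 113 * 23 = 5198 mm^2
A_web = (639 - 2 * 23) * 13 = 7709 mm^2
A_total = 5198 + 7709 = 12907 mm^2 = 0.012907 m^2
Weight = rho * A = 7850 * 0.012907 = 101.32 kg/m

101.32 kg/m


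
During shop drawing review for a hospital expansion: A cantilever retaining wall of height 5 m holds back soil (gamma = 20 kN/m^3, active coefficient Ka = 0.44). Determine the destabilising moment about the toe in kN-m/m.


Pa = 0.5 * Ka * gamma * H^2
= 0.5 * 0.44 * 20 * 5^2
= 110.0 kN/m
Arm = H / 3 = 5 / 3 = 1.6667 m
Mo = Pa * arm = Pa * H / 3 = 110.0 * 5 / 3 = 183.3333 kN-m/m

183.3333 kN-m/m


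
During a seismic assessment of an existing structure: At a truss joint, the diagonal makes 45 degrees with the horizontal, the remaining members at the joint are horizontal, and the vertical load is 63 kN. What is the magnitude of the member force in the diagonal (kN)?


At the joint, only the diagonal has a vertical component, so vertical equilibrium gives:
F * sin(45) = 63
F = 63 / sin(45)
= 63 / 0.707107
= 89.1 kN

89.1 kN


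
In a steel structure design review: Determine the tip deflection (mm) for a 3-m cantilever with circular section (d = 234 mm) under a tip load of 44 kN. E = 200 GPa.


I = pi * d^4 / 64 = pi * 234^4 / 64 = 147174757.31 mm^4
L = 3000.0 mm, P = 44000.0 N, E = 200000.0 MPa
delta = P * L^3 / (3 * E * I)
= 44000.0 * 3000.0^3 / (3 * 200000.0 * 147174757.31)
= 13.4534 mm

13.4534 mm


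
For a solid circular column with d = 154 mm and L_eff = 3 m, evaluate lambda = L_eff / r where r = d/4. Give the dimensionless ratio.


Radius of gyration r = d / 4 = 154 / 4 = 38.5 mm
L_eff = 3000.0 mm
Slenderness ratio = L / r = 3000.0 / 38.5 = 77.92 (dimensionless)

77.92 (dimensionless)


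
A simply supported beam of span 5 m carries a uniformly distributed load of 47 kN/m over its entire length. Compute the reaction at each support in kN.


Total load = w * L = 47 * 5 = 235 kN
By symmetry, each reaction R = total / 2 = 235 / 2 = 117.5 kN

117.5 kN


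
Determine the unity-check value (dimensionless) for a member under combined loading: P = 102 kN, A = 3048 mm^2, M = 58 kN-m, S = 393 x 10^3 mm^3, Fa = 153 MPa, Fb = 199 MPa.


f_a = P / A = 102000.0 / 3048 = 33.4646 MPa
f_b = M / S = 58000000.0 / 393000.0 = 147.5827 MPa
Ratio = f_a / Fa + f_b / Fb
= 33.4646 / 153 + 147.5827 / 199
= 0.9603 (dimensionless)

0.9603 (dimensionless)


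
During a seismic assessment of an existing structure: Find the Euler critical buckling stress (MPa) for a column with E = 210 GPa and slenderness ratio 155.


sigma_cr = pi^2 * E / lambda^2
= 9.8696 * 210000.0 / 155^2
= 9.8696 * 210000.0 / 24025
= 86.2692 MPa

86.2692 MPa


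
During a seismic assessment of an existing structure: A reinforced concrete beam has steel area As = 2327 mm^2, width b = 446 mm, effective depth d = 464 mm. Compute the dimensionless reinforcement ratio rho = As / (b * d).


rho = As / (b * d)
= 2327 / (446 * 464)
= 2327 / 206944
= 0.011245 (dimensionless)

0.011245 (dimensionless)


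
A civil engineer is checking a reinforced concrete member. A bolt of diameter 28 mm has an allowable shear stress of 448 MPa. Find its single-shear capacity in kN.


A = pi * d^2 / 4 = pi * 28^2 / 4 = 615.7522 mm^2
V = f_v * A / 1000 = 448 * 615.7522 / 1000
= 275.857 kN

275.857 kN


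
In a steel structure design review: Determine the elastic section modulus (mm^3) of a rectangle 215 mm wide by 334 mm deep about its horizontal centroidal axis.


S = b * h^2 / 6
= 215 * 334^2 / 6
= 215 * 111556 / 6
= 3997423.33 mm^3

3997423.33 mm^3


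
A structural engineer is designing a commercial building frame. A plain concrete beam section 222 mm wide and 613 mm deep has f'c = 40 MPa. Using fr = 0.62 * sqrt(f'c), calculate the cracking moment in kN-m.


fr = 0.62 * sqrt(40) = 0.62 * 6.3246 = 3.9212 MPa
I = 222 * 613^3 / 12 = 4261408344.5 mm^4
y_t = 306.5 mm
M_cr = fr * I / y_t = 3.9212 * 4261408344.5 / 306.5 N-mm
= 54.5186 kN-m

54.5186 kN-m


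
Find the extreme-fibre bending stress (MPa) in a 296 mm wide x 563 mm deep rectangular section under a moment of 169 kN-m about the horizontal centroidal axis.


I = b * h^3 / 12 = 296 * 563^3 / 12 = 4401854159.33 mm^4
y = h / 2 = 563 / 2 = 281.5 mm
M = 169 kN-m = 169000000.0 N-mm
sigma = M * y / I = 169000000.0 * 281.5 / 4401854159.33
= 10.81 MPa

10.81 MPa


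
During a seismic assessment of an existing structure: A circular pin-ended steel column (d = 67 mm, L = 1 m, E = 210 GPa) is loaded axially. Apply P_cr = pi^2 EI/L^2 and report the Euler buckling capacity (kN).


I = pi * d^4 / 64 = 989165.84 mm^4
L = 1000.0 mm
P_cr = pi^2 * E * I / L^2
= 9.8696 * 210000.0 * 989165.84 / 1000.0^2
= 2050161.86 N = 2050.1619 kN

2050.1619 kN


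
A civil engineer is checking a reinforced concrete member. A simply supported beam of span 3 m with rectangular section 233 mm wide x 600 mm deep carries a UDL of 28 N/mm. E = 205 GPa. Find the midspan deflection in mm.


I = 233 * 600^3 / 12 = 4194000000.0 mm^4
L = 3000.0 mm, w = 28 N/mm, E = 205000.0 MPa
delta = 5 * w * L^4 / (384 * E * I)
= 5 * 28 * 3000.0^4 / (384 * 205000.0 * 4194000000.0)
= 0.0343 mm

0.0343 mm


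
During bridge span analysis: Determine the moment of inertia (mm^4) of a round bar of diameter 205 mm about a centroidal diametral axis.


r = d / 2 = 205 / 2 = 102.5 mm
I = pi * r^4 / 4 = pi * 102.5^4 / 4
= 86693261.7 mm^4

86693261.7 mm^4


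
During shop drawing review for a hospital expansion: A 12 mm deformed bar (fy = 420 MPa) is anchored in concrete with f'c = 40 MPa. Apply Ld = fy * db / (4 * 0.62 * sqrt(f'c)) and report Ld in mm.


Ld = (fy * db) / (4 * 0.62 * sqrt(f'c))
= (420 * 12) / (4 * 0.62 * sqrt(40))
= 5040 / 15.6849
= 321.33 mm

321.33 mm


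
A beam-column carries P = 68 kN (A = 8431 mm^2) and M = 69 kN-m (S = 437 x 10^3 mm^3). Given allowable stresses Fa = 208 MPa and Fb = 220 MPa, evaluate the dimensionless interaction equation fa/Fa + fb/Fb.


f_a = P / A = 68000.0 / 8431 = 8.0655 MPa
f_b = M / S = 69000000.0 / 437000.0 = 157.8947 MPa
Ratio = f_a / Fa + f_b / Fb
= 8.0655 / 208 + 157.8947 / 220
= 0.7565 (dimensionless)

0.7565 (dimensionless)


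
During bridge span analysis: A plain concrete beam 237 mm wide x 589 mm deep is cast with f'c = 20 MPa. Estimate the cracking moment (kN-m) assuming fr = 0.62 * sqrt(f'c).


fr = 0.62 * sqrt(20) = 0.62 * 4.4721 = 2.7727 MPa
I = 237 * 589^3 / 12 = 4035645262.75 mm^4
y_t = 294.5 mm
M_cr = fr * I / y_t = 2.7727 * 4035645262.75 / 294.5 N-mm
= 37.9957 kN-m

37.9957 kN-m


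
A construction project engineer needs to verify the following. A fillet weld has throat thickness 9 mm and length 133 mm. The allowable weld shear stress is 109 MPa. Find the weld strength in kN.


Strength = throat * length * allowable stress
= 9 * 133 * 109 N
= 130473 N
= 130.47 kN

130.47 kN


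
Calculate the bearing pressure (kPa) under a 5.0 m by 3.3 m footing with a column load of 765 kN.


A = 5.0 * 3.3 = 16.5 m^2
q = P / A = 765 / 16.5
= 46.3636 kPa

46.3636 kPa


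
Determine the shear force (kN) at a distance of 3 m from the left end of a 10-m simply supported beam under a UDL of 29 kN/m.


R_A = w * L / 2 = 29 * 10 / 2 = 145.0 kN
V(x) = R_A - w * x = 145.0 - 29 * 3
= 58.0 kN

58.0 kN


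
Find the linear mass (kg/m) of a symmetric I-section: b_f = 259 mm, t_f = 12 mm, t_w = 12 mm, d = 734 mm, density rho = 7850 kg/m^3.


A_flanges = 2 * 259 * 12 = 6216 mm^2
A_web = (734 - 2 * 12) * 12 = 8520 mm^2
A_total = 6216 + 8520 = 14736 mm^2 = 0.014736 m^2
Weight = rho * A = 7850 * 0.014736 = 115.6776 kg/m

115.6776 kg/m


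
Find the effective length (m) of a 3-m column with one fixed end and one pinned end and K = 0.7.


L_eff = K * L
= 0.7 * 3
= 2.1 m

2.1 m


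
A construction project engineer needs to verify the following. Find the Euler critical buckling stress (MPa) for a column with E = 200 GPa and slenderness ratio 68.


sigma_cr = pi^2 * E / lambda^2
= 9.8696 * 200000.0 / 68^2
= 9.8696 * 200000.0 / 4624
= 426.886 MPa

426.886 MPa


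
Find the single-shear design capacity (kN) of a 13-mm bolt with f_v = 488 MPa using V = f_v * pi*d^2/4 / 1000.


A = pi * d^2 / 4 = pi * 13^2 / 4 = 132.7323 mm^2
V = f_v * A / 1000 = 488 * 132.7323 / 1000
= 64.7734 kN

64.7734 kN


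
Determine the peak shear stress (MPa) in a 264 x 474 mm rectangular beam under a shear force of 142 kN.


A = b * h = 264 * 474 = 125136 mm^2
V = 142 kN = 142000.0 N
tau_max = 1.5 * V / A = 1.5 * 142000.0 / 125136
= 1.7021 MPa

1.7021 MPa


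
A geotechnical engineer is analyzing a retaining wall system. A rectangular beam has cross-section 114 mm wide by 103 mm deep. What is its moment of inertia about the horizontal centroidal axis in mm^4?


I = b * h^3 / 12
= 114 * 103^3 / 12
= 114 * 1092727 / 12
= 10380906.5 mm^4

10380906.5 mm^4


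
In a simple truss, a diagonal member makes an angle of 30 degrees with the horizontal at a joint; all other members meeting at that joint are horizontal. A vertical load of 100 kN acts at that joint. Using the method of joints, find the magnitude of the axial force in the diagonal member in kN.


At the joint, only the diagonal has a vertical component, so vertical equilibrium gives:
F * sin(30) = 100
F = 100 / sin(30)
= 100 / 0.5
= 200.0 kN

200.0 kN


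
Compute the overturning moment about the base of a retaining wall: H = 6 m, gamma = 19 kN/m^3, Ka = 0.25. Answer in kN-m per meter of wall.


Pa = 0.5 * Ka * gamma * H^2
= 0.5 * 0.25 * 19 * 6^2
= 85.5 kN/m
Arm = H / 3 = 6 / 3 = 2.0 m
Mo = Pa * arm = Pa * H / 3 = 85.5 * 6 / 3 = 171.0 kN-m/m

171.0 kN-m/m


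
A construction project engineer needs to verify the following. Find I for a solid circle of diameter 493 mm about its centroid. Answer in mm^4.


r = d / 2 = 493 / 2 = 246.5 mm
I = pi * r^4 / 4 = pi * 246.5^4 / 4
= 2899730094.25 mm^4

2899730094.25 mm^4


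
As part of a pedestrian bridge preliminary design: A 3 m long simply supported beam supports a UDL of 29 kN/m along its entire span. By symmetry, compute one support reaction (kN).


Total load = w * L = 29 * 3 = 87 kN
By symmetry, each reaction R = total / 2 = 87 / 2 = 43.5 kN

43.5 kN


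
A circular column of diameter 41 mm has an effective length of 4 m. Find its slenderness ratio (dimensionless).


Radius of gyration r = d / 4 = 41 / 4 = 10.25 mm
L_eff = 4000.0 mm
Slenderness ratio = L / r = 4000.0 / 10.25 = 390.24 (dimensionless)

390.24 (dimensionless)


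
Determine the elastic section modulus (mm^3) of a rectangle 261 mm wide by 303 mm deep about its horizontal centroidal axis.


S = b * h^2 / 6
= 261 * 303^2 / 6
= 261 * 91809 / 6
= 3993691.5 mm^3

3993691.5 mm^3


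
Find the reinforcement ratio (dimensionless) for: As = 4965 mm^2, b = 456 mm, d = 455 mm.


rho = As / (b * d)
= 4965 / (456 * 455)
= 4965 / 207480
= 0.02393 (dimensionless)

0.02393 (dimensionless)


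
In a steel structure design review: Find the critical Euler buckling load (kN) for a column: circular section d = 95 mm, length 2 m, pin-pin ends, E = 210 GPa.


I = pi * d^4 / 64 = 3998198.21 mm^4
L = 2000.0 mm
P_cr = pi^2 * E * I / L^2
= 9.8696 * 210000.0 * 3998198.21 / 2000.0^2
= 2071683.32 N = 2071.6833 kN

2071.6833 kN


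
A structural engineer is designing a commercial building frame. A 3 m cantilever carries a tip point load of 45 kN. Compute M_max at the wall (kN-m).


For a cantilever with a point load at the free end:
M_max = P * L = 45 * 3 = 135 kN-m

135 kN-m


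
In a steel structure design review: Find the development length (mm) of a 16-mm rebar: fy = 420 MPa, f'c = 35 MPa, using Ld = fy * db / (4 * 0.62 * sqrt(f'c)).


Ld = (fy * db) / (4 * 0.62 * sqrt(f'c))
= (420 * 16) / (4 * 0.62 * sqrt(35))
= 6720 / 14.6719
= 458.02 mm

458.02 mm


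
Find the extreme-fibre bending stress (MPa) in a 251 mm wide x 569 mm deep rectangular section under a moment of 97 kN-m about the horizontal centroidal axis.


I = b * h^3 / 12 = 251 * 569^3 / 12 = 3853268521.58 mm^4
y = h / 2 = 569 / 2 = 284.5 mm
M = 97 kN-m = 97000000.0 N-mm
sigma = M * y / I = 97000000.0 * 284.5 / 3853268521.58
= 7.16 MPa

7.16 MPa


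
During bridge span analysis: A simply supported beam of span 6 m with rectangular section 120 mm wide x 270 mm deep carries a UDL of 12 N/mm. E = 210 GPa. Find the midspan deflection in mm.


I = 120 * 270^3 / 12 = 196830000.0 mm^4
L = 6000.0 mm, w = 12 N/mm, E = 210000.0 MPa
delta = 5 * w * L^4 / (384 * E * I)
= 5 * 12 * 6000.0^4 / (384 * 210000.0 * 196830000.0)
= 4.8991 mm

4.8991 mm


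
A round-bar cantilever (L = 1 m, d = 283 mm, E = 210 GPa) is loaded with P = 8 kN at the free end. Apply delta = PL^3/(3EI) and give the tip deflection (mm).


I = pi * d^4 / 64 = pi * 283^4 / 64 = 314858658.55 mm^4
L = 1000.0 mm, P = 8000.0 N, E = 210000.0 MPa
delta = P * L^3 / (3 * E * I)
= 8000.0 * 1000.0^3 / (3 * 210000.0 * 314858658.55)
= 0.0403 mm

0.0403 mm


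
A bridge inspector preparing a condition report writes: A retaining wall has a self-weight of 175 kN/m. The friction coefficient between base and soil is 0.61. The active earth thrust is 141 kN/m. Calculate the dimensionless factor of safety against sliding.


Resisting force = mu * W = 0.61 * 175 = 106.75 kN/m
FOS = Resisting / Driving = 106.75 / 141
= 0.7571 (dimensionless)

0.7571 (dimensionless)


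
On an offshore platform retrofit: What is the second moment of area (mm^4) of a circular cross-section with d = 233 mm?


r = d / 2 = 233 / 2 = 116.5 mm
I = pi * r^4 / 4 = pi * 116.5^4 / 4
= 144675030.57 mm^4

144675030.57 mm^4


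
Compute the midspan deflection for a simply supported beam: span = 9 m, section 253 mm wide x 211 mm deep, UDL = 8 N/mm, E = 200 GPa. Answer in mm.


I = 253 * 211^3 / 12 = 198055378.58 mm^4
L = 9000.0 mm, w = 8 N/mm, E = 200000.0 MPa
delta = 5 * w * L^4 / (384 * E * I)
= 5 * 8 * 9000.0^4 / (384 * 200000.0 * 198055378.58)
= 17.2537 mm

17.2537 mm


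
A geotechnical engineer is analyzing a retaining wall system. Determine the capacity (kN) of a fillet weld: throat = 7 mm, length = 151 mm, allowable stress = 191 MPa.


Strength = throat * length * allowable stress
= 7 * 151 * 191 N
= 201887 N
= 201.89 kN

201.89 kN


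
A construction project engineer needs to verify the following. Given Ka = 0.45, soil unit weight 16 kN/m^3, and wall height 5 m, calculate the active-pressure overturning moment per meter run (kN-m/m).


Pa = 0.5 * Ka * gamma * H^2
= 0.5 * 0.45 * 16 * 5^2
= 90.0 kN/m
Arm = H / 3 = 5 / 3 = 1.6667 m
Mo = Pa * arm = Pa * H / 3 = 90.0 * 5 / 3 = 150.0 kN-m/m

150.0 kN-m/m


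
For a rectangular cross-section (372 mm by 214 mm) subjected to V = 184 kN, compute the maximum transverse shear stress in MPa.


A = b * h = 372 * 214 = 79608 mm^2
V = 184 kN = 184000.0 N
tau_max = 1.5 * V / A = 1.5 * 184000.0 / 79608
= 3.467 MPa

3.467 MPa


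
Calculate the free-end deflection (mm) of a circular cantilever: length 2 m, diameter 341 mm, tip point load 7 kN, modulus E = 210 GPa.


I = pi * d^4 / 64 = pi * 341^4 / 64 = 663723836.22 mm^4
L = 2000.0 mm, P = 7000.0 N, E = 210000.0 MPa
delta = P * L^3 / (3 * E * I)
= 7000.0 * 2000.0^3 / (3 * 210000.0 * 663723836.22)
= 0.1339 mm

0.1339 mm


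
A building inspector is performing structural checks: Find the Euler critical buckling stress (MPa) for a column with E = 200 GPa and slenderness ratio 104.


sigma_cr = pi^2 * E / lambda^2
= 9.8696 * 200000.0 / 104^2
= 9.8696 * 200000.0 / 10816
= 182.5001 MPa

182.5001 MPa


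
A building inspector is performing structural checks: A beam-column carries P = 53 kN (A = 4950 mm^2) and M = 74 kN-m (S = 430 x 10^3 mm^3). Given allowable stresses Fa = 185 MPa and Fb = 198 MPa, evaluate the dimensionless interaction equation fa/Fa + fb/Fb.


f_a = P / A = 53000.0 / 4950 = 10.7071 MPa
f_b = M / S = 74000000.0 / 430000.0 = 172.093 MPa
Ratio = f_a / Fa + f_b / Fb
= 10.7071 / 185 + 172.093 / 198
= 0.927 (dimensionless)

0.927 (dimensionless)


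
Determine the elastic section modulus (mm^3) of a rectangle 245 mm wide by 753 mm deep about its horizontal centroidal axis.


S = b * h^2 / 6
= 245 * 753^2 / 6
= 245 * 567009 / 6
= 23152867.5 mm^3

23152867.5 mm^3


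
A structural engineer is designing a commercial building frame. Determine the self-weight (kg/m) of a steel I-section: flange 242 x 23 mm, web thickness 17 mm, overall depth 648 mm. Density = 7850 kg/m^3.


A_flanges = 2 * 242 * 23 = 11132 mm^2
A_web = (648 - 2 * 23) * 17 = 10234 mm^2
A_total = 11132 + 10234 = 21366 mm^2 = 0.021366 m^2
Weight = rho * A = 7850 * 0.021366 = 167.7231 kg/m

167.7231 kg/m


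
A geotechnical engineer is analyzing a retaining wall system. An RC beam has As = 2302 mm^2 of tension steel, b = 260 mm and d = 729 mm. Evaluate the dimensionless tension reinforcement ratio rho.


rho = As / (b * d)
= 2302 / (260 * 729)
= 2302 / 189540
= 0.012145 (dimensionless)

0.012145 (dimensionless)


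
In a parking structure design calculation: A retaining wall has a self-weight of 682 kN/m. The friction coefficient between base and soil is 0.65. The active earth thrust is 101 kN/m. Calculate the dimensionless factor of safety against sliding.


Resisting force = mu * W = 0.65 * 682 = 443.3 kN/m
FOS = Resisting / Driving = 443.3 / 101
= 4.3891 (dimensionless)

4.3891 (dimensionless)


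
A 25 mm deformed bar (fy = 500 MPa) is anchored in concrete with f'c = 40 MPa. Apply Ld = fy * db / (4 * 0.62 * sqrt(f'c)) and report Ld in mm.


Ld = (fy * db) / (4 * 0.62 * sqrt(f'c))
= (500 * 25) / (4 * 0.62 * sqrt(40))
= 12500 / 15.6849
= 796.94 mm

796.94 mm


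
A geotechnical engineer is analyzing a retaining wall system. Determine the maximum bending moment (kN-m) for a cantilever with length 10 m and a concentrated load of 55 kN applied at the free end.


For a cantilever with a point load at the free end:
M_max = P * L = 55 * 10 = 550 kN-m

550 kN-m


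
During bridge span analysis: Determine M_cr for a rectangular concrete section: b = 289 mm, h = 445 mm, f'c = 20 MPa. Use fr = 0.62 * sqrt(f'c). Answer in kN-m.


fr = 0.62 * sqrt(20) = 0.62 * 4.4721 = 2.7727 MPa
I = 289 * 445^3 / 12 = 2122250427.08 mm^4
y_t = 222.5 mm
M_cr = fr * I / y_t = 2.7727 * 2122250427.08 / 222.5 N-mm
= 26.4468 kN-m

26.4468 kN-m


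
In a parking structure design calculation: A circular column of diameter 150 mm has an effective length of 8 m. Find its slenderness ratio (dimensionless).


Radius of gyration r = d / 4 = 150 / 4 = 37.5 mm
L_eff = 8000.0 mm
Slenderness ratio = L / r = 8000.0 / 37.5 = 213.33 (dimensionless)

213.33 (dimensionless)


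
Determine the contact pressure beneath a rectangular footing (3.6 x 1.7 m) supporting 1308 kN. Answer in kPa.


A = 3.6 * 1.7 = 6.12 m^2
q = P / A = 1308 / 6.12
= 213.7255 kPa

213.7255 kPa


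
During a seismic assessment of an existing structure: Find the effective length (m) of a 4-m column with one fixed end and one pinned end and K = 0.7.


L_eff = K * L
= 0.7 * 4
= 2.8 m

2.8 m


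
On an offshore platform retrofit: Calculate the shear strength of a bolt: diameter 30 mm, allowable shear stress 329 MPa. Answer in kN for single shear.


A = pi * d^2 / 4 = pi * 30^2 / 4 = 706.8583 mm^2
V = f_v * A / 1000 = 329 * 706.8583 / 1000
= 232.5564 kN

232.5564 kN


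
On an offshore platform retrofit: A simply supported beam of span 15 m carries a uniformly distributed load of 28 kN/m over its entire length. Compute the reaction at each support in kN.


Total load = w * L = 28 * 15 = 420 kN
By symmetry, each reaction R = total / 2 = 420 / 2 = 210.0 kN

210.0 kN


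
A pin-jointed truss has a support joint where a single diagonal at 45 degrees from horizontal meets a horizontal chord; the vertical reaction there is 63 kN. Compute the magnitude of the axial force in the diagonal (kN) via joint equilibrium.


At the joint, only the diagonal has a vertical component, so vertical equilibrium gives:
F * sin(45) = 63
F = 63 / sin(45)
= 63 / 0.707107
= 89.1 kN

89.1 kN


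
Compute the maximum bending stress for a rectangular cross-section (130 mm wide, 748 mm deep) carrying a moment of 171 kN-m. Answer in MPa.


I = b * h^3 / 12 = 130 * 748^3 / 12 = 4533847413.33 mm^4
y = h / 2 = 748 / 2 = 374.0 mm
M = 171 kN-m = 171000000.0 N-mm
sigma = M * y / I = 171000000.0 * 374.0 / 4533847413.33
= 14.11 MPa

14.11 MPa


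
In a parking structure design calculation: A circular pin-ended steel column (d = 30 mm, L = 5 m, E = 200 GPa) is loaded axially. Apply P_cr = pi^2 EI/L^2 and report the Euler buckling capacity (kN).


I = pi * d^4 / 64 = 39760.78 mm^4
L = 5000.0 mm
P_cr = pi^2 * E * I / L^2
= 9.8696 * 200000.0 * 39760.78 / 5000.0^2
= 3139.39 N = 3.1394 kN

3.1394 kN


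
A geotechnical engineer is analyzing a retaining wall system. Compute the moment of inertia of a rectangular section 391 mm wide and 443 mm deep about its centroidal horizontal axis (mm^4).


I = b * h^3 / 12
= 391 * 443^3 / 12
= 391 * 86938307 / 12
= 2832739836.42 mm^4

2832739836.42 mm^4


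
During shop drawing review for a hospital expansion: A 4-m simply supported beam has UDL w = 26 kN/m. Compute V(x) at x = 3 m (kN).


R_A = w * L / 2 = 26 * 4 / 2 = 52.0 kN
V(x) = R_A - w * x = 52.0 - 26 * 3
= -26.0 kN

-26.0 kN


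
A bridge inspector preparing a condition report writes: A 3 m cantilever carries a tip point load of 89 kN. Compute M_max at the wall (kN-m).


For a cantilever with a point load at the free end:
M_max = P * L = 89 * 3 = 267 kN-m

267 kN-m


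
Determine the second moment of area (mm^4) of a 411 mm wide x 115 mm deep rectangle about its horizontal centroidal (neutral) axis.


I = b * h^3 / 12
= 411 * 115^3 / 12
= 411 * 1520875 / 12
= 52089968.75 mm^4

52089968.75 mm^4


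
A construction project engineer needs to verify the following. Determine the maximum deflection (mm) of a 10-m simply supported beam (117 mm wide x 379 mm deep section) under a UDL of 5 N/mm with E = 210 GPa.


I = 117 * 379^3 / 12 = 530789405.25 mm^4
L = 10000.0 mm, w = 5 N/mm, E = 210000.0 MPa
delta = 5 * w * L^4 / (384 * E * I)
= 5 * 5 * 10000.0^4 / (384 * 210000.0 * 530789405.25)
= 5.8407 mm

5.8407 mm
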